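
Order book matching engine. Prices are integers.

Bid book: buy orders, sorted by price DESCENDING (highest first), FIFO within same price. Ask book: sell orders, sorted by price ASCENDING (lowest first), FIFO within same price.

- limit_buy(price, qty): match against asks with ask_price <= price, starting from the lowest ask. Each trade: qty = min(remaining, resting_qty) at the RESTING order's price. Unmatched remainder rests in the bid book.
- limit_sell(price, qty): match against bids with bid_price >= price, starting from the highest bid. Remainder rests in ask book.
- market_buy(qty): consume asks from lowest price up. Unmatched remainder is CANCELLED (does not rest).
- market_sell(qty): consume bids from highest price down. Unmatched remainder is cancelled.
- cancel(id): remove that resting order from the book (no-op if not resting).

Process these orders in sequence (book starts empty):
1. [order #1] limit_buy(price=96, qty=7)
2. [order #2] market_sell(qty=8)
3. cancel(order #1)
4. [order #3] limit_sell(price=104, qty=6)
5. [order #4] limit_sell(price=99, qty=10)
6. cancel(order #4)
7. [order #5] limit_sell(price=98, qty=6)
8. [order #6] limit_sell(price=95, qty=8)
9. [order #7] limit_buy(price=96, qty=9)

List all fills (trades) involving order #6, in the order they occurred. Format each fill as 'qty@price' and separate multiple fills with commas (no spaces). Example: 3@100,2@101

Answer: 8@95

Derivation:
After op 1 [order #1] limit_buy(price=96, qty=7): fills=none; bids=[#1:7@96] asks=[-]
After op 2 [order #2] market_sell(qty=8): fills=#1x#2:7@96; bids=[-] asks=[-]
After op 3 cancel(order #1): fills=none; bids=[-] asks=[-]
After op 4 [order #3] limit_sell(price=104, qty=6): fills=none; bids=[-] asks=[#3:6@104]
After op 5 [order #4] limit_sell(price=99, qty=10): fills=none; bids=[-] asks=[#4:10@99 #3:6@104]
After op 6 cancel(order #4): fills=none; bids=[-] asks=[#3:6@104]
After op 7 [order #5] limit_sell(price=98, qty=6): fills=none; bids=[-] asks=[#5:6@98 #3:6@104]
After op 8 [order #6] limit_sell(price=95, qty=8): fills=none; bids=[-] asks=[#6:8@95 #5:6@98 #3:6@104]
After op 9 [order #7] limit_buy(price=96, qty=9): fills=#7x#6:8@95; bids=[#7:1@96] asks=[#5:6@98 #3:6@104]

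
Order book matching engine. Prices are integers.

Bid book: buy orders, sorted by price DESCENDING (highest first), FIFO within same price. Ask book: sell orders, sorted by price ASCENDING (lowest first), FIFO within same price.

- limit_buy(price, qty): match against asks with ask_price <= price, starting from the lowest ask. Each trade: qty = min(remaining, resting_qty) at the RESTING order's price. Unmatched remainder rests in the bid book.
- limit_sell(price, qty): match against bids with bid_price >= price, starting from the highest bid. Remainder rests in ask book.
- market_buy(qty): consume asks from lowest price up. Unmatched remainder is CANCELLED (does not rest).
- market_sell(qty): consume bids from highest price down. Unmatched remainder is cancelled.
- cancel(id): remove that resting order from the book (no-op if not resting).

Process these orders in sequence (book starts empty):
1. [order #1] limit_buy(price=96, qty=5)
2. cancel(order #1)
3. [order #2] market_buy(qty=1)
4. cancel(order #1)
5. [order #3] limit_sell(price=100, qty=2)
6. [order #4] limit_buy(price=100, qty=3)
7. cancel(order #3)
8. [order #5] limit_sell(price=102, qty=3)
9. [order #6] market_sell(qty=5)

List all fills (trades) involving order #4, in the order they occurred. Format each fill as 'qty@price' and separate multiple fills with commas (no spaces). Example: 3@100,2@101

Answer: 2@100,1@100

Derivation:
After op 1 [order #1] limit_buy(price=96, qty=5): fills=none; bids=[#1:5@96] asks=[-]
After op 2 cancel(order #1): fills=none; bids=[-] asks=[-]
After op 3 [order #2] market_buy(qty=1): fills=none; bids=[-] asks=[-]
After op 4 cancel(order #1): fills=none; bids=[-] asks=[-]
After op 5 [order #3] limit_sell(price=100, qty=2): fills=none; bids=[-] asks=[#3:2@100]
After op 6 [order #4] limit_buy(price=100, qty=3): fills=#4x#3:2@100; bids=[#4:1@100] asks=[-]
After op 7 cancel(order #3): fills=none; bids=[#4:1@100] asks=[-]
After op 8 [order #5] limit_sell(price=102, qty=3): fills=none; bids=[#4:1@100] asks=[#5:3@102]
After op 9 [order #6] market_sell(qty=5): fills=#4x#6:1@100; bids=[-] asks=[#5:3@102]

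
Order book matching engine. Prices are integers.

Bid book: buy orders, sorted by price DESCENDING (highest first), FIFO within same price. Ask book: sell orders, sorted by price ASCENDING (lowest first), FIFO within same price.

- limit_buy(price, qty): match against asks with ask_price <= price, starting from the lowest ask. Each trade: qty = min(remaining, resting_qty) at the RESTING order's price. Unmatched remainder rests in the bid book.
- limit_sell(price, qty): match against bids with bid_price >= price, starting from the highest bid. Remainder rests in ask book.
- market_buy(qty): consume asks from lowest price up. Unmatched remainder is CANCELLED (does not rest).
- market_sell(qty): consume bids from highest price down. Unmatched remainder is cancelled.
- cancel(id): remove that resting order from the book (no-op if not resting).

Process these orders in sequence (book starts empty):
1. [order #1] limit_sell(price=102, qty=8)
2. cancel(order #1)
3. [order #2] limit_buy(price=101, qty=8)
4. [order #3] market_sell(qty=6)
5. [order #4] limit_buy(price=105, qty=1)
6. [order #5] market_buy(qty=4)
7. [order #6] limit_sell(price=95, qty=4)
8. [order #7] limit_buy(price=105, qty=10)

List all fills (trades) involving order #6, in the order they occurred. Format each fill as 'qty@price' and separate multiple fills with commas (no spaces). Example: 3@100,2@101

After op 1 [order #1] limit_sell(price=102, qty=8): fills=none; bids=[-] asks=[#1:8@102]
After op 2 cancel(order #1): fills=none; bids=[-] asks=[-]
After op 3 [order #2] limit_buy(price=101, qty=8): fills=none; bids=[#2:8@101] asks=[-]
After op 4 [order #3] market_sell(qty=6): fills=#2x#3:6@101; bids=[#2:2@101] asks=[-]
After op 5 [order #4] limit_buy(price=105, qty=1): fills=none; bids=[#4:1@105 #2:2@101] asks=[-]
After op 6 [order #5] market_buy(qty=4): fills=none; bids=[#4:1@105 #2:2@101] asks=[-]
After op 7 [order #6] limit_sell(price=95, qty=4): fills=#4x#6:1@105 #2x#6:2@101; bids=[-] asks=[#6:1@95]
After op 8 [order #7] limit_buy(price=105, qty=10): fills=#7x#6:1@95; bids=[#7:9@105] asks=[-]

Answer: 1@105,2@101,1@95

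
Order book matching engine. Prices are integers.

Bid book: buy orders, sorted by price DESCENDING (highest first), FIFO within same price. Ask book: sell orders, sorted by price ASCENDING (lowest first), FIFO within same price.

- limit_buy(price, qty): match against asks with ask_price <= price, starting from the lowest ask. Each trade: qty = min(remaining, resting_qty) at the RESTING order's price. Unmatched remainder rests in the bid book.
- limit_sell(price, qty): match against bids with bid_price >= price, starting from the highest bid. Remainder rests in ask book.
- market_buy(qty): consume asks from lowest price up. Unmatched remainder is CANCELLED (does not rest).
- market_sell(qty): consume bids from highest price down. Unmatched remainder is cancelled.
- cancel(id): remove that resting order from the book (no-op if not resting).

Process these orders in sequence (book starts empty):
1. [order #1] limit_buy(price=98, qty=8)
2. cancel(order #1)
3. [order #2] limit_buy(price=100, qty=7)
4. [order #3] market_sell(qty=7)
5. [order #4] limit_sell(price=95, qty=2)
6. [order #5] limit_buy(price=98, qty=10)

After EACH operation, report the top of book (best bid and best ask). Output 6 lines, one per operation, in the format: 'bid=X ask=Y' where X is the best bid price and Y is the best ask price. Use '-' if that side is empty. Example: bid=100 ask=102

Answer: bid=98 ask=-
bid=- ask=-
bid=100 ask=-
bid=- ask=-
bid=- ask=95
bid=98 ask=-

Derivation:
After op 1 [order #1] limit_buy(price=98, qty=8): fills=none; bids=[#1:8@98] asks=[-]
After op 2 cancel(order #1): fills=none; bids=[-] asks=[-]
After op 3 [order #2] limit_buy(price=100, qty=7): fills=none; bids=[#2:7@100] asks=[-]
After op 4 [order #3] market_sell(qty=7): fills=#2x#3:7@100; bids=[-] asks=[-]
After op 5 [order #4] limit_sell(price=95, qty=2): fills=none; bids=[-] asks=[#4:2@95]
After op 6 [order #5] limit_buy(price=98, qty=10): fills=#5x#4:2@95; bids=[#5:8@98] asks=[-]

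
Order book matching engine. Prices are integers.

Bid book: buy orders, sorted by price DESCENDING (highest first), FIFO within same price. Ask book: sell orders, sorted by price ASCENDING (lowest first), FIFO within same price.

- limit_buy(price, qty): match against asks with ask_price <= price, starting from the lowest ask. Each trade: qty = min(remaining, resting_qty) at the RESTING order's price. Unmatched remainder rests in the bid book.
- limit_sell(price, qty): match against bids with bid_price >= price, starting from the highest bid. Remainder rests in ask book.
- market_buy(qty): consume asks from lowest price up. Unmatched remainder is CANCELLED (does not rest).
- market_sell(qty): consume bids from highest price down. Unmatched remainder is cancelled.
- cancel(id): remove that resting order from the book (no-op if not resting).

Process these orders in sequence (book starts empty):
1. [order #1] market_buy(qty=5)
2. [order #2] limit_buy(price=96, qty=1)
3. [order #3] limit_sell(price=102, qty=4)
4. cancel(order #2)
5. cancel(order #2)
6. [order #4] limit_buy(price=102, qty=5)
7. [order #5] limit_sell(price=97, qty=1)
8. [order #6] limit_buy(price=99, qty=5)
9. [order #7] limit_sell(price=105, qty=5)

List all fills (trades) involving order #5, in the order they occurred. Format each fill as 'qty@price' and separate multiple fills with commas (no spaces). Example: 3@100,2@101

After op 1 [order #1] market_buy(qty=5): fills=none; bids=[-] asks=[-]
After op 2 [order #2] limit_buy(price=96, qty=1): fills=none; bids=[#2:1@96] asks=[-]
After op 3 [order #3] limit_sell(price=102, qty=4): fills=none; bids=[#2:1@96] asks=[#3:4@102]
After op 4 cancel(order #2): fills=none; bids=[-] asks=[#3:4@102]
After op 5 cancel(order #2): fills=none; bids=[-] asks=[#3:4@102]
After op 6 [order #4] limit_buy(price=102, qty=5): fills=#4x#3:4@102; bids=[#4:1@102] asks=[-]
After op 7 [order #5] limit_sell(price=97, qty=1): fills=#4x#5:1@102; bids=[-] asks=[-]
After op 8 [order #6] limit_buy(price=99, qty=5): fills=none; bids=[#6:5@99] asks=[-]
After op 9 [order #7] limit_sell(price=105, qty=5): fills=none; bids=[#6:5@99] asks=[#7:5@105]

Answer: 1@102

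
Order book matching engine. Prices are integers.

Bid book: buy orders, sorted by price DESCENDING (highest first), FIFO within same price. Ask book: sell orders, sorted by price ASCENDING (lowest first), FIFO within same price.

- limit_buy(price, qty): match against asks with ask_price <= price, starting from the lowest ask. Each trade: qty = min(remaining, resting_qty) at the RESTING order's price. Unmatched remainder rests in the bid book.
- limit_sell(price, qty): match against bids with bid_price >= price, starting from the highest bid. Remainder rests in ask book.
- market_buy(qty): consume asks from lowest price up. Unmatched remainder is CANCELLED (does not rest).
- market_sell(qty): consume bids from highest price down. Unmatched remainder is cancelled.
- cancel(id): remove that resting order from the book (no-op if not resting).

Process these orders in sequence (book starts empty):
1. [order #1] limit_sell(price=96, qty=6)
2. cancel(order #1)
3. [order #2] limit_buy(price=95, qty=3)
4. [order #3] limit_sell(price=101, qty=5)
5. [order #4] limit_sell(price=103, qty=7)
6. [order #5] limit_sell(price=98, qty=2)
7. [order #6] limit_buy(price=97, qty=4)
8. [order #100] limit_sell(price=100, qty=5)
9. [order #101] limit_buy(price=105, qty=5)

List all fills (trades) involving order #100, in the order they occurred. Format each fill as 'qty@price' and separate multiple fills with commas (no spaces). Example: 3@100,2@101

Answer: 3@100

Derivation:
After op 1 [order #1] limit_sell(price=96, qty=6): fills=none; bids=[-] asks=[#1:6@96]
After op 2 cancel(order #1): fills=none; bids=[-] asks=[-]
After op 3 [order #2] limit_buy(price=95, qty=3): fills=none; bids=[#2:3@95] asks=[-]
After op 4 [order #3] limit_sell(price=101, qty=5): fills=none; bids=[#2:3@95] asks=[#3:5@101]
After op 5 [order #4] limit_sell(price=103, qty=7): fills=none; bids=[#2:3@95] asks=[#3:5@101 #4:7@103]
After op 6 [order #5] limit_sell(price=98, qty=2): fills=none; bids=[#2:3@95] asks=[#5:2@98 #3:5@101 #4:7@103]
After op 7 [order #6] limit_buy(price=97, qty=4): fills=none; bids=[#6:4@97 #2:3@95] asks=[#5:2@98 #3:5@101 #4:7@103]
After op 8 [order #100] limit_sell(price=100, qty=5): fills=none; bids=[#6:4@97 #2:3@95] asks=[#5:2@98 #100:5@100 #3:5@101 #4:7@103]
After op 9 [order #101] limit_buy(price=105, qty=5): fills=#101x#5:2@98 #101x#100:3@100; bids=[#6:4@97 #2:3@95] asks=[#100:2@100 #3:5@101 #4:7@103]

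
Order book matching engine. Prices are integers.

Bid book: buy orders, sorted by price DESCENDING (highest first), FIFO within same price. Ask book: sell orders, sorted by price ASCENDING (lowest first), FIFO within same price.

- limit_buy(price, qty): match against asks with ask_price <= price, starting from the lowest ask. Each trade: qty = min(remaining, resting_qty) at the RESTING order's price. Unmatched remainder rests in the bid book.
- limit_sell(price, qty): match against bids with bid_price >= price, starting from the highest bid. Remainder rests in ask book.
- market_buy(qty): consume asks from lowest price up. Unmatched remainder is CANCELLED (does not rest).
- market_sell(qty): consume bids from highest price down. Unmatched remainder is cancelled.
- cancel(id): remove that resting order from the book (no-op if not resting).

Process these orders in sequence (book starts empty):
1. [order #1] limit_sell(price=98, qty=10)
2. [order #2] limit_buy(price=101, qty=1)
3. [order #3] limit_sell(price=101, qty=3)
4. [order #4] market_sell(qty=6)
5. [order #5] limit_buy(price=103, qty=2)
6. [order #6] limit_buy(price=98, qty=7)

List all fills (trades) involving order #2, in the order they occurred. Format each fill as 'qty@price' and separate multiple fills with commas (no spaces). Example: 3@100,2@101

After op 1 [order #1] limit_sell(price=98, qty=10): fills=none; bids=[-] asks=[#1:10@98]
After op 2 [order #2] limit_buy(price=101, qty=1): fills=#2x#1:1@98; bids=[-] asks=[#1:9@98]
After op 3 [order #3] limit_sell(price=101, qty=3): fills=none; bids=[-] asks=[#1:9@98 #3:3@101]
After op 4 [order #4] market_sell(qty=6): fills=none; bids=[-] asks=[#1:9@98 #3:3@101]
After op 5 [order #5] limit_buy(price=103, qty=2): fills=#5x#1:2@98; bids=[-] asks=[#1:7@98 #3:3@101]
After op 6 [order #6] limit_buy(price=98, qty=7): fills=#6x#1:7@98; bids=[-] asks=[#3:3@101]

Answer: 1@98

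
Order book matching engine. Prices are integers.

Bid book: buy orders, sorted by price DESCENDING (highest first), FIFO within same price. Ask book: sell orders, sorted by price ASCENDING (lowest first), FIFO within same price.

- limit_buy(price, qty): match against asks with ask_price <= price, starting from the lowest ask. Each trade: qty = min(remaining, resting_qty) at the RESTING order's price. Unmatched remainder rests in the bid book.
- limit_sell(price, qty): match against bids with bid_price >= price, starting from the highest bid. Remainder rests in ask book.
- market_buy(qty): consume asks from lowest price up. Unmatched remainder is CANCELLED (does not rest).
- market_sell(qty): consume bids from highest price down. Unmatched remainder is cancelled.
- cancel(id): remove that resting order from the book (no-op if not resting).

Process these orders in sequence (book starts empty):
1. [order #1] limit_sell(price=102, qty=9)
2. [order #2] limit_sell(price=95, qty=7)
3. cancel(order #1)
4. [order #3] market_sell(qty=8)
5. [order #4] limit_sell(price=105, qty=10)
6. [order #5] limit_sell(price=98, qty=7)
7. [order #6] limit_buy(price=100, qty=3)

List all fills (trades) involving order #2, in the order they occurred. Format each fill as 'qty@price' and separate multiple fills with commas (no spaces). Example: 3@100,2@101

Answer: 3@95

Derivation:
After op 1 [order #1] limit_sell(price=102, qty=9): fills=none; bids=[-] asks=[#1:9@102]
After op 2 [order #2] limit_sell(price=95, qty=7): fills=none; bids=[-] asks=[#2:7@95 #1:9@102]
After op 3 cancel(order #1): fills=none; bids=[-] asks=[#2:7@95]
After op 4 [order #3] market_sell(qty=8): fills=none; bids=[-] asks=[#2:7@95]
After op 5 [order #4] limit_sell(price=105, qty=10): fills=none; bids=[-] asks=[#2:7@95 #4:10@105]
After op 6 [order #5] limit_sell(price=98, qty=7): fills=none; bids=[-] asks=[#2:7@95 #5:7@98 #4:10@105]
After op 7 [order #6] limit_buy(price=100, qty=3): fills=#6x#2:3@95; bids=[-] asks=[#2:4@95 #5:7@98 #4:10@105]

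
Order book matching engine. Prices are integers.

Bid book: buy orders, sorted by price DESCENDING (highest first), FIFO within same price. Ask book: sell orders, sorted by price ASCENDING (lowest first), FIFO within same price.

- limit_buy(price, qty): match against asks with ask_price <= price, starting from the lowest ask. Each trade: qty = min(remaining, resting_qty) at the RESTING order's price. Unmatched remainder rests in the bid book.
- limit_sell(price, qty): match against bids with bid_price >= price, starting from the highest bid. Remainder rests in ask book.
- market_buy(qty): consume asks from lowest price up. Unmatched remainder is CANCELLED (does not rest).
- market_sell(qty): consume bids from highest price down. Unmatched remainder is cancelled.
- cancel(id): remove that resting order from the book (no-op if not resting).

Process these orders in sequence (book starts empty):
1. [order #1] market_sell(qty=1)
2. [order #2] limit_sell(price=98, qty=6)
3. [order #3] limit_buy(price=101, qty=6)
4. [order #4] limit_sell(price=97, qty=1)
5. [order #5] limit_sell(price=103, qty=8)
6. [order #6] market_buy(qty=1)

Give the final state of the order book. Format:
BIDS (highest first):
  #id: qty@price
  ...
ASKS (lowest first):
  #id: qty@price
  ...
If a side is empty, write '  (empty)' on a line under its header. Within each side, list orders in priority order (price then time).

After op 1 [order #1] market_sell(qty=1): fills=none; bids=[-] asks=[-]
After op 2 [order #2] limit_sell(price=98, qty=6): fills=none; bids=[-] asks=[#2:6@98]
After op 3 [order #3] limit_buy(price=101, qty=6): fills=#3x#2:6@98; bids=[-] asks=[-]
After op 4 [order #4] limit_sell(price=97, qty=1): fills=none; bids=[-] asks=[#4:1@97]
After op 5 [order #5] limit_sell(price=103, qty=8): fills=none; bids=[-] asks=[#4:1@97 #5:8@103]
After op 6 [order #6] market_buy(qty=1): fills=#6x#4:1@97; bids=[-] asks=[#5:8@103]

Answer: BIDS (highest first):
  (empty)
ASKS (lowest first):
  #5: 8@103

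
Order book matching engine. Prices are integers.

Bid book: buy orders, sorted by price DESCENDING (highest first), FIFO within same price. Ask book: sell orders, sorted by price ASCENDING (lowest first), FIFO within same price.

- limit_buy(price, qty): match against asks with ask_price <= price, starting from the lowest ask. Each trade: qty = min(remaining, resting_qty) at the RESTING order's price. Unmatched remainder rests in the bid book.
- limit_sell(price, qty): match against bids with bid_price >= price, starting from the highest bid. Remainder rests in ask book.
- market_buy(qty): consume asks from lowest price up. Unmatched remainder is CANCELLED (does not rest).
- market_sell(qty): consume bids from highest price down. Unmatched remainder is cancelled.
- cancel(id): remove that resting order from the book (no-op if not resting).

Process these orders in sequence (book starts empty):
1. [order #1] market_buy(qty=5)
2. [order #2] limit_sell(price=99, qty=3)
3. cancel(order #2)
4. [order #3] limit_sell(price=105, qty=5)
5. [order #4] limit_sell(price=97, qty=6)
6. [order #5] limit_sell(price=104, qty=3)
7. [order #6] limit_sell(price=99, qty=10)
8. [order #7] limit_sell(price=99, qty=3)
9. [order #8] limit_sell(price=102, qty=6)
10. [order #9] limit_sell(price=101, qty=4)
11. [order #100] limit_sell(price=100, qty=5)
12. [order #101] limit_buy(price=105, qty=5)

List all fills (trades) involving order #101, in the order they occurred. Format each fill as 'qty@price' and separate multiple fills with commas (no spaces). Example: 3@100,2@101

Answer: 5@97

Derivation:
After op 1 [order #1] market_buy(qty=5): fills=none; bids=[-] asks=[-]
After op 2 [order #2] limit_sell(price=99, qty=3): fills=none; bids=[-] asks=[#2:3@99]
After op 3 cancel(order #2): fills=none; bids=[-] asks=[-]
After op 4 [order #3] limit_sell(price=105, qty=5): fills=none; bids=[-] asks=[#3:5@105]
After op 5 [order #4] limit_sell(price=97, qty=6): fills=none; bids=[-] asks=[#4:6@97 #3:5@105]
After op 6 [order #5] limit_sell(price=104, qty=3): fills=none; bids=[-] asks=[#4:6@97 #5:3@104 #3:5@105]
After op 7 [order #6] limit_sell(price=99, qty=10): fills=none; bids=[-] asks=[#4:6@97 #6:10@99 #5:3@104 #3:5@105]
After op 8 [order #7] limit_sell(price=99, qty=3): fills=none; bids=[-] asks=[#4:6@97 #6:10@99 #7:3@99 #5:3@104 #3:5@105]
After op 9 [order #8] limit_sell(price=102, qty=6): fills=none; bids=[-] asks=[#4:6@97 #6:10@99 #7:3@99 #8:6@102 #5:3@104 #3:5@105]
After op 10 [order #9] limit_sell(price=101, qty=4): fills=none; bids=[-] asks=[#4:6@97 #6:10@99 #7:3@99 #9:4@101 #8:6@102 #5:3@104 #3:5@105]
After op 11 [order #100] limit_sell(price=100, qty=5): fills=none; bids=[-] asks=[#4:6@97 #6:10@99 #7:3@99 #100:5@100 #9:4@101 #8:6@102 #5:3@104 #3:5@105]
After op 12 [order #101] limit_buy(price=105, qty=5): fills=#101x#4:5@97; bids=[-] asks=[#4:1@97 #6:10@99 #7:3@99 #100:5@100 #9:4@101 #8:6@102 #5:3@104 #3:5@105]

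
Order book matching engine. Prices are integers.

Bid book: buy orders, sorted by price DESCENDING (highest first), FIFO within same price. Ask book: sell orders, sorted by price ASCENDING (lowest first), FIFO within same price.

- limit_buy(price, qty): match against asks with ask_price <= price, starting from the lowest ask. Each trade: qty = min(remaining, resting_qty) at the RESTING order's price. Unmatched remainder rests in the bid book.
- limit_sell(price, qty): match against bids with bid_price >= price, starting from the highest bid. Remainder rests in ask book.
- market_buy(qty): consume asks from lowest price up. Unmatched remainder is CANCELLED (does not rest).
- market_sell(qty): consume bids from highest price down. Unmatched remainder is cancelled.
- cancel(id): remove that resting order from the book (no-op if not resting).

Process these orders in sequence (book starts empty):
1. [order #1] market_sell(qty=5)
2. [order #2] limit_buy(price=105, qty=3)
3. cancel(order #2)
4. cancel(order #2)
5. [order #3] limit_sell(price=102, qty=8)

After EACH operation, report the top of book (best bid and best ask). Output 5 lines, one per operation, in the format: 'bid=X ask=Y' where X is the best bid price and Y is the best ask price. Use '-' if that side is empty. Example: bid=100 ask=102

After op 1 [order #1] market_sell(qty=5): fills=none; bids=[-] asks=[-]
After op 2 [order #2] limit_buy(price=105, qty=3): fills=none; bids=[#2:3@105] asks=[-]
After op 3 cancel(order #2): fills=none; bids=[-] asks=[-]
After op 4 cancel(order #2): fills=none; bids=[-] asks=[-]
After op 5 [order #3] limit_sell(price=102, qty=8): fills=none; bids=[-] asks=[#3:8@102]

Answer: bid=- ask=-
bid=105 ask=-
bid=- ask=-
bid=- ask=-
bid=- ask=102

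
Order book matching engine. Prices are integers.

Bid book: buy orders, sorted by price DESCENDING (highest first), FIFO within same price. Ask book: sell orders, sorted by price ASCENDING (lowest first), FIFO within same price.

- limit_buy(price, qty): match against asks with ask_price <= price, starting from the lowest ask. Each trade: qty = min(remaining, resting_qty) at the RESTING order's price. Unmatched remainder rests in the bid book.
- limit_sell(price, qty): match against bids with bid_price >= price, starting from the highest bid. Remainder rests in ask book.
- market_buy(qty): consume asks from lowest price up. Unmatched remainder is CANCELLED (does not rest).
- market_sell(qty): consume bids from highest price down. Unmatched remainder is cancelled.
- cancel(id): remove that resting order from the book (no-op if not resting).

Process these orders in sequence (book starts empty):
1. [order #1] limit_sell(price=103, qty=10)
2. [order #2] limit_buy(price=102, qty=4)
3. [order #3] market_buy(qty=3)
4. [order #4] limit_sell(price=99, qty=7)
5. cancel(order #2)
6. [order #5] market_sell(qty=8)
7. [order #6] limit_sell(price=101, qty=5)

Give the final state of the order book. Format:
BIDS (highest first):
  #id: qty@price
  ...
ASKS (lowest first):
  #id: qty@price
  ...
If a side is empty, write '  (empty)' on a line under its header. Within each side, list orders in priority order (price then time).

Answer: BIDS (highest first):
  (empty)
ASKS (lowest first):
  #4: 3@99
  #6: 5@101
  #1: 7@103

Derivation:
After op 1 [order #1] limit_sell(price=103, qty=10): fills=none; bids=[-] asks=[#1:10@103]
After op 2 [order #2] limit_buy(price=102, qty=4): fills=none; bids=[#2:4@102] asks=[#1:10@103]
After op 3 [order #3] market_buy(qty=3): fills=#3x#1:3@103; bids=[#2:4@102] asks=[#1:7@103]
After op 4 [order #4] limit_sell(price=99, qty=7): fills=#2x#4:4@102; bids=[-] asks=[#4:3@99 #1:7@103]
After op 5 cancel(order #2): fills=none; bids=[-] asks=[#4:3@99 #1:7@103]
After op 6 [order #5] market_sell(qty=8): fills=none; bids=[-] asks=[#4:3@99 #1:7@103]
After op 7 [order #6] limit_sell(price=101, qty=5): fills=none; bids=[-] asks=[#4:3@99 #6:5@101 #1:7@103]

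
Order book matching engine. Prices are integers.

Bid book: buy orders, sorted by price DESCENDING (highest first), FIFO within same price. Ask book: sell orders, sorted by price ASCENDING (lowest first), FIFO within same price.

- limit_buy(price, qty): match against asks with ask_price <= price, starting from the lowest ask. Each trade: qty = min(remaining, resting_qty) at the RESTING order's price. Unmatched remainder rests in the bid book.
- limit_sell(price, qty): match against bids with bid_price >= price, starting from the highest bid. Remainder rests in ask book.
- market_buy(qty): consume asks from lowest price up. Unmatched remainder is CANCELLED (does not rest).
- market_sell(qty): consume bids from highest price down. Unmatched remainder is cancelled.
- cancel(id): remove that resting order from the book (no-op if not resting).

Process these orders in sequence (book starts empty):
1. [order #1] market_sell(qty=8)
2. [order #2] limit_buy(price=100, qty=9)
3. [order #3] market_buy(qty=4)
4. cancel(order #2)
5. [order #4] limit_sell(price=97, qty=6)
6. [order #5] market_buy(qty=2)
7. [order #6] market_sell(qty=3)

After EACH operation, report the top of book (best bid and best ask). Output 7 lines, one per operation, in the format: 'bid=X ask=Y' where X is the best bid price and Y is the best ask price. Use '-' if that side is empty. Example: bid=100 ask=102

Answer: bid=- ask=-
bid=100 ask=-
bid=100 ask=-
bid=- ask=-
bid=- ask=97
bid=- ask=97
bid=- ask=97

Derivation:
After op 1 [order #1] market_sell(qty=8): fills=none; bids=[-] asks=[-]
After op 2 [order #2] limit_buy(price=100, qty=9): fills=none; bids=[#2:9@100] asks=[-]
After op 3 [order #3] market_buy(qty=4): fills=none; bids=[#2:9@100] asks=[-]
After op 4 cancel(order #2): fills=none; bids=[-] asks=[-]
After op 5 [order #4] limit_sell(price=97, qty=6): fills=none; bids=[-] asks=[#4:6@97]
After op 6 [order #5] market_buy(qty=2): fills=#5x#4:2@97; bids=[-] asks=[#4:4@97]
After op 7 [order #6] market_sell(qty=3): fills=none; bids=[-] asks=[#4:4@97]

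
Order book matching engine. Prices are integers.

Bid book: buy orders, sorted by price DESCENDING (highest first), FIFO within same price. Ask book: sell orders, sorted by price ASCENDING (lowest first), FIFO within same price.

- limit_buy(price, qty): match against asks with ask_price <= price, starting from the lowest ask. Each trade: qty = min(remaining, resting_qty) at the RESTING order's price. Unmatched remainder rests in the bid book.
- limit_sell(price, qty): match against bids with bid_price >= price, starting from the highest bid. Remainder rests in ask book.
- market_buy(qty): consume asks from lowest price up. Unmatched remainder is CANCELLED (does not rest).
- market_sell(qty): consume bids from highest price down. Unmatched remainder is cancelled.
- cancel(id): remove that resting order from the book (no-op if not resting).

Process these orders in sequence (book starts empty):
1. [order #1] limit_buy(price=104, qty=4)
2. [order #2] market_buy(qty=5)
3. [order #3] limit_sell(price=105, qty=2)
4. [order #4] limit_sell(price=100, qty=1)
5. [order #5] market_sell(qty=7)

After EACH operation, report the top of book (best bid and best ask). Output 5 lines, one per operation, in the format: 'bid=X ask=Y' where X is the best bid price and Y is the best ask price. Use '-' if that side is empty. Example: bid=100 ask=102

Answer: bid=104 ask=-
bid=104 ask=-
bid=104 ask=105
bid=104 ask=105
bid=- ask=105

Derivation:
After op 1 [order #1] limit_buy(price=104, qty=4): fills=none; bids=[#1:4@104] asks=[-]
After op 2 [order #2] market_buy(qty=5): fills=none; bids=[#1:4@104] asks=[-]
After op 3 [order #3] limit_sell(price=105, qty=2): fills=none; bids=[#1:4@104] asks=[#3:2@105]
After op 4 [order #4] limit_sell(price=100, qty=1): fills=#1x#4:1@104; bids=[#1:3@104] asks=[#3:2@105]
After op 5 [order #5] market_sell(qty=7): fills=#1x#5:3@104; bids=[-] asks=[#3:2@105]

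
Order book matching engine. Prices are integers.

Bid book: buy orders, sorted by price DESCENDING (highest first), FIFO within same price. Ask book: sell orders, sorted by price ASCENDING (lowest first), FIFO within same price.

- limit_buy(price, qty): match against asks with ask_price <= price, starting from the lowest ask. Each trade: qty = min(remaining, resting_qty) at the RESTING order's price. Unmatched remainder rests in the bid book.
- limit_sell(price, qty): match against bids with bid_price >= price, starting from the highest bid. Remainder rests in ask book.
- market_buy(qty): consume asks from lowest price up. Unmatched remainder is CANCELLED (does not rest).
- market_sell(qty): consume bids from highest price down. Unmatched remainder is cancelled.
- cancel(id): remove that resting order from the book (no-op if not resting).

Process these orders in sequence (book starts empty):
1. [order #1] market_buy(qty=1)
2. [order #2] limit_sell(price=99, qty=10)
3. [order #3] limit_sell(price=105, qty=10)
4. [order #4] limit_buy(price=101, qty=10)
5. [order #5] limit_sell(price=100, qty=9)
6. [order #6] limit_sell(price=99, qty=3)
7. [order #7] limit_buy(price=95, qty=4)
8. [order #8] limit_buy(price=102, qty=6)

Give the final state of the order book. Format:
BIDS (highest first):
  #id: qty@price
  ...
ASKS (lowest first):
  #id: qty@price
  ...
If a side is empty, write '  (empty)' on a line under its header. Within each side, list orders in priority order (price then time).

After op 1 [order #1] market_buy(qty=1): fills=none; bids=[-] asks=[-]
After op 2 [order #2] limit_sell(price=99, qty=10): fills=none; bids=[-] asks=[#2:10@99]
After op 3 [order #3] limit_sell(price=105, qty=10): fills=none; bids=[-] asks=[#2:10@99 #3:10@105]
After op 4 [order #4] limit_buy(price=101, qty=10): fills=#4x#2:10@99; bids=[-] asks=[#3:10@105]
After op 5 [order #5] limit_sell(price=100, qty=9): fills=none; bids=[-] asks=[#5:9@100 #3:10@105]
After op 6 [order #6] limit_sell(price=99, qty=3): fills=none; bids=[-] asks=[#6:3@99 #5:9@100 #3:10@105]
After op 7 [order #7] limit_buy(price=95, qty=4): fills=none; bids=[#7:4@95] asks=[#6:3@99 #5:9@100 #3:10@105]
After op 8 [order #8] limit_buy(price=102, qty=6): fills=#8x#6:3@99 #8x#5:3@100; bids=[#7:4@95] asks=[#5:6@100 #3:10@105]

Answer: BIDS (highest first):
  #7: 4@95
ASKS (lowest first):
  #5: 6@100
  #3: 10@105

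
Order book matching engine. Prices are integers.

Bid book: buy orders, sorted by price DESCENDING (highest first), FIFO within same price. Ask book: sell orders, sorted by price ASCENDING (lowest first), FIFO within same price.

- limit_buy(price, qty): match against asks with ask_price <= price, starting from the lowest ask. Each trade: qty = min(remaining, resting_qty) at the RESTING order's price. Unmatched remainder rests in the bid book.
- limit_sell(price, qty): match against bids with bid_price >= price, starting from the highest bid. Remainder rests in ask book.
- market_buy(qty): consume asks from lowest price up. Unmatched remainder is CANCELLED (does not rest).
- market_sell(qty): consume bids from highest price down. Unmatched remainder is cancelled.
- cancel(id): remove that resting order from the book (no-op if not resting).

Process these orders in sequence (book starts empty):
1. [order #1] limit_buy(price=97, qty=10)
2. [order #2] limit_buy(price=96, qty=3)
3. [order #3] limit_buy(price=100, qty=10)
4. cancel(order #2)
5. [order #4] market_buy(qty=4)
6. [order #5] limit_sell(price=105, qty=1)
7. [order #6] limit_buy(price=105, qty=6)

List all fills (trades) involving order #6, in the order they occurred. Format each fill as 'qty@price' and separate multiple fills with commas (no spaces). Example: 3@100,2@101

Answer: 1@105

Derivation:
After op 1 [order #1] limit_buy(price=97, qty=10): fills=none; bids=[#1:10@97] asks=[-]
After op 2 [order #2] limit_buy(price=96, qty=3): fills=none; bids=[#1:10@97 #2:3@96] asks=[-]
After op 3 [order #3] limit_buy(price=100, qty=10): fills=none; bids=[#3:10@100 #1:10@97 #2:3@96] asks=[-]
After op 4 cancel(order #2): fills=none; bids=[#3:10@100 #1:10@97] asks=[-]
After op 5 [order #4] market_buy(qty=4): fills=none; bids=[#3:10@100 #1:10@97] asks=[-]
After op 6 [order #5] limit_sell(price=105, qty=1): fills=none; bids=[#3:10@100 #1:10@97] asks=[#5:1@105]
After op 7 [order #6] limit_buy(price=105, qty=6): fills=#6x#5:1@105; bids=[#6:5@105 #3:10@100 #1:10@97] asks=[-]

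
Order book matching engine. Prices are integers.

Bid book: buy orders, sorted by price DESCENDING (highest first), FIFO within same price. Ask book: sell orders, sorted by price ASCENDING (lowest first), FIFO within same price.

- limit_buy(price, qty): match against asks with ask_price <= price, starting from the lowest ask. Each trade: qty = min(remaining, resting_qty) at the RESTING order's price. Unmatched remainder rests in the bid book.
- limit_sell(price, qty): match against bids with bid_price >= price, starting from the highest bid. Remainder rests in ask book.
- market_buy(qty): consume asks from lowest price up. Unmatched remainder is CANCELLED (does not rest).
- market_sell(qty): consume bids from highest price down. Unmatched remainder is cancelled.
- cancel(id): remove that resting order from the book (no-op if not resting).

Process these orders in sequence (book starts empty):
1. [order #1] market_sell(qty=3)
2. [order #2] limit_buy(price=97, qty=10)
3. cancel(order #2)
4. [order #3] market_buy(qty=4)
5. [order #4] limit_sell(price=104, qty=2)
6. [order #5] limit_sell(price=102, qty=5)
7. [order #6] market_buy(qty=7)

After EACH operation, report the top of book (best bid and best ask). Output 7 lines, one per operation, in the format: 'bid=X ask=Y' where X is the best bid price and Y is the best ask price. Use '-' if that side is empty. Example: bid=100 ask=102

After op 1 [order #1] market_sell(qty=3): fills=none; bids=[-] asks=[-]
After op 2 [order #2] limit_buy(price=97, qty=10): fills=none; bids=[#2:10@97] asks=[-]
After op 3 cancel(order #2): fills=none; bids=[-] asks=[-]
After op 4 [order #3] market_buy(qty=4): fills=none; bids=[-] asks=[-]
After op 5 [order #4] limit_sell(price=104, qty=2): fills=none; bids=[-] asks=[#4:2@104]
After op 6 [order #5] limit_sell(price=102, qty=5): fills=none; bids=[-] asks=[#5:5@102 #4:2@104]
After op 7 [order #6] market_buy(qty=7): fills=#6x#5:5@102 #6x#4:2@104; bids=[-] asks=[-]

Answer: bid=- ask=-
bid=97 ask=-
bid=- ask=-
bid=- ask=-
bid=- ask=104
bid=- ask=102
bid=- ask=-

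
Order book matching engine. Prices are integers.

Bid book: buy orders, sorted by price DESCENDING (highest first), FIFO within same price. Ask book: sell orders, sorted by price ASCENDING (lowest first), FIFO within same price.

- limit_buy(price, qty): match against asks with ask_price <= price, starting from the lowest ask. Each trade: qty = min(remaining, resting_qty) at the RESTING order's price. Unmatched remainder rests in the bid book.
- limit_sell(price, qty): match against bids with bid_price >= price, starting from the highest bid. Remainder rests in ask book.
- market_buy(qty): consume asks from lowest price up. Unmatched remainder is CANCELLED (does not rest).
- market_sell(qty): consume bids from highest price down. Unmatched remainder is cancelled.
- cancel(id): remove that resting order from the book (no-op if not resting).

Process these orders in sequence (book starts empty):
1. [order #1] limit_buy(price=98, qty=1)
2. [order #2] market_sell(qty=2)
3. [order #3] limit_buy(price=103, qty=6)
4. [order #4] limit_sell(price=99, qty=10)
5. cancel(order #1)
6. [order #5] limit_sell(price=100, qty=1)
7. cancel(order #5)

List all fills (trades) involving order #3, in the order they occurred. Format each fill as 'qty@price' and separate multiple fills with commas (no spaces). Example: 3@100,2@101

After op 1 [order #1] limit_buy(price=98, qty=1): fills=none; bids=[#1:1@98] asks=[-]
After op 2 [order #2] market_sell(qty=2): fills=#1x#2:1@98; bids=[-] asks=[-]
After op 3 [order #3] limit_buy(price=103, qty=6): fills=none; bids=[#3:6@103] asks=[-]
After op 4 [order #4] limit_sell(price=99, qty=10): fills=#3x#4:6@103; bids=[-] asks=[#4:4@99]
After op 5 cancel(order #1): fills=none; bids=[-] asks=[#4:4@99]
After op 6 [order #5] limit_sell(price=100, qty=1): fills=none; bids=[-] asks=[#4:4@99 #5:1@100]
After op 7 cancel(order #5): fills=none; bids=[-] asks=[#4:4@99]

Answer: 6@103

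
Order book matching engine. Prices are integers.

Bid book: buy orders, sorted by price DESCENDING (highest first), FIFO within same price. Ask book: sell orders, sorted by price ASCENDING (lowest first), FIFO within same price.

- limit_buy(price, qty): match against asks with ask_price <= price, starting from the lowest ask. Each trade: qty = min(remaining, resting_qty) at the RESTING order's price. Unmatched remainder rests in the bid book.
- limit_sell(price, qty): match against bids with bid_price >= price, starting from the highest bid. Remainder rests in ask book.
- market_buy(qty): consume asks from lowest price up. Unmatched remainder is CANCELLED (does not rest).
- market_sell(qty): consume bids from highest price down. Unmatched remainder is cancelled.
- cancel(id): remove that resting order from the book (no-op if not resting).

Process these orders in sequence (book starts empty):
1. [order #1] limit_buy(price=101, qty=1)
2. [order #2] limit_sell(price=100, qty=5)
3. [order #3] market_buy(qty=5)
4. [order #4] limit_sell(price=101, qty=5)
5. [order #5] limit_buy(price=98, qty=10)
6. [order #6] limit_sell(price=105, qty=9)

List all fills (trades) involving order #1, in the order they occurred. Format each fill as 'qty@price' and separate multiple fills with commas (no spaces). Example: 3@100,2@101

After op 1 [order #1] limit_buy(price=101, qty=1): fills=none; bids=[#1:1@101] asks=[-]
After op 2 [order #2] limit_sell(price=100, qty=5): fills=#1x#2:1@101; bids=[-] asks=[#2:4@100]
After op 3 [order #3] market_buy(qty=5): fills=#3x#2:4@100; bids=[-] asks=[-]
After op 4 [order #4] limit_sell(price=101, qty=5): fills=none; bids=[-] asks=[#4:5@101]
After op 5 [order #5] limit_buy(price=98, qty=10): fills=none; bids=[#5:10@98] asks=[#4:5@101]
After op 6 [order #6] limit_sell(price=105, qty=9): fills=none; bids=[#5:10@98] asks=[#4:5@101 #6:9@105]

Answer: 1@101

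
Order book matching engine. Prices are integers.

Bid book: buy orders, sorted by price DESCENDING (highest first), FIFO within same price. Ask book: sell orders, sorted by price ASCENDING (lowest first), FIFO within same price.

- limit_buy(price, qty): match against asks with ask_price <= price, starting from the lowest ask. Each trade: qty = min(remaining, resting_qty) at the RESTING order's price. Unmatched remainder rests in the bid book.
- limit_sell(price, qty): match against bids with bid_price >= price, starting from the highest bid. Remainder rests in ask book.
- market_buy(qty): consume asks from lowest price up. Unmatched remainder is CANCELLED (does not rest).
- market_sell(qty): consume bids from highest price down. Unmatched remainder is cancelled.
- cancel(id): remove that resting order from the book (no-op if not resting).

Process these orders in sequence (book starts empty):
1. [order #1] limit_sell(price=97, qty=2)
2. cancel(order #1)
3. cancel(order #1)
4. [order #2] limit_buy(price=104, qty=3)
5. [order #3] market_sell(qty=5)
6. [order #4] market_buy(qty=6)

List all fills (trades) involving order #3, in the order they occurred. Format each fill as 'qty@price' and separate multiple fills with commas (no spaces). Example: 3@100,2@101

Answer: 3@104

Derivation:
After op 1 [order #1] limit_sell(price=97, qty=2): fills=none; bids=[-] asks=[#1:2@97]
After op 2 cancel(order #1): fills=none; bids=[-] asks=[-]
After op 3 cancel(order #1): fills=none; bids=[-] asks=[-]
After op 4 [order #2] limit_buy(price=104, qty=3): fills=none; bids=[#2:3@104] asks=[-]
After op 5 [order #3] market_sell(qty=5): fills=#2x#3:3@104; bids=[-] asks=[-]
After op 6 [order #4] market_buy(qty=6): fills=none; bids=[-] asks=[-]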